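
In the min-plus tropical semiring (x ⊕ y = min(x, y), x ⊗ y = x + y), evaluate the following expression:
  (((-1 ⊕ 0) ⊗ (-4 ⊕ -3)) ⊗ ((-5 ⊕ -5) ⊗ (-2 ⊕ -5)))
(((-1 ⊕ 0) ⊗ (-4 ⊕ -3)) ⊗ ((-5 ⊕ -5) ⊗ (-2 ⊕ -5))) = -15

Expand innermost to outermost. Recall ⊕ takes the minimum of its arguments and ⊗ takes their sum. Working out the expression (((-1 ⊕ 0) ⊗ (-4 ⊕ -3)) ⊗ ((-5 ⊕ -5) ⊗ (-2 ⊕ -5))) gives -15.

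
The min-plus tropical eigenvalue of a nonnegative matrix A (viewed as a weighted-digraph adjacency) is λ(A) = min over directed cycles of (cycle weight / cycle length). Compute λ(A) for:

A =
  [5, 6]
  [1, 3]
λ(A) = 3

Enumerate directed cycles and compute their means (weight / length). Sample:
  cycle 0 → 0: weight = 5, length = 1, mean = 5/1 ≈ 5.000
  cycle 1 → 1: weight = 3, length = 1, mean = 3/1 ≈ 3.000
  cycle 0 → 1 → 0: weight = 7, length = 2, mean = 7/2 ≈ 3.500
  cycle 1 → 0 → 1: weight = 7, length = 2, mean = 7/2 ≈ 3.500
Minimum mean = 3.000, attained e.g. along the cycle 1 → 1 with weight 3 and length 1. So λ(A) = 3/1 = 3.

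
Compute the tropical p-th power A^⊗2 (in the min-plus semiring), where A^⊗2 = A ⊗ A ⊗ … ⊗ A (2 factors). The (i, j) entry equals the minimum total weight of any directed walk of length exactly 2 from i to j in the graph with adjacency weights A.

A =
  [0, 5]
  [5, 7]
A^⊗2 =
  [0, 5]
  [5, 10]

Each entry (A^⊗2)_ij equals the minimum over all length-2 walks i = v_0 → v_1 → … → v_2 = j of Σ_t A[v_t][v_{t+1}]. For example, for (i, j) = (0, 1) we minimise over 2 possible intermediate vertex sequences; the minimum is 5, attained along the walk 0 → 0 → 1.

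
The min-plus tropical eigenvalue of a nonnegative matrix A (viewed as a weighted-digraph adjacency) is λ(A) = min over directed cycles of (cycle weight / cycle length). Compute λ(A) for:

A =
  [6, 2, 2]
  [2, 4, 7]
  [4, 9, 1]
λ(A) = 1

Enumerate directed cycles and compute their means (weight / length). Sample:
  cycle 0 → 0: weight = 6, length = 1, mean = 6/1 ≈ 6.000
  cycle 1 → 1: weight = 4, length = 1, mean = 4/1 ≈ 4.000
  cycle 2 → 2: weight = 1, length = 1, mean = 1/1 ≈ 1.000
  cycle 0 → 1 → 0: weight = 4, length = 2, mean = 4/2 ≈ 2.000
  cycle 0 → 2 → 0: weight = 6, length = 2, mean = 6/2 ≈ 3.000
  cycle 1 → 0 → 1: weight = 4, length = 2, mean = 4/2 ≈ 2.000
Minimum mean = 1.000, attained e.g. along the cycle 2 → 2 with weight 1 and length 1. So λ(A) = 1/1 = 1.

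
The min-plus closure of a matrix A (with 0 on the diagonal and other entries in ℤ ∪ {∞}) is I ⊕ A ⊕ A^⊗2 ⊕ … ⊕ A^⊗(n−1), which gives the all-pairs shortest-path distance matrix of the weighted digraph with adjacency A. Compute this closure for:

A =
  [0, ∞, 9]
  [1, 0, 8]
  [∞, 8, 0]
Closure =
  [0, 17, 9]
  [1, 0, 8]
  [9, 8, 0]

This is the Floyd-Warshall all-pairs shortest-path computation. For each intermediate vertex k = 0, 1, …, 2, update dist[i][j] ← min(dist[i][j], dist[i][k] + dist[k][j]). The final matrix gives, for each (i, j), the minimum total weight of any directed path from i to j (possibly empty when i = j).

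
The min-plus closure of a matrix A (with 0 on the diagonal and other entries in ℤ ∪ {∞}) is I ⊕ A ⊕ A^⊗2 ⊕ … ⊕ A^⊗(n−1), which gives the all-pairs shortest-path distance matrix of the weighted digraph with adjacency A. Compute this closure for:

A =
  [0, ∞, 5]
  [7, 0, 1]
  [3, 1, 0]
Closure =
  [0, 6, 5]
  [4, 0, 1]
  [3, 1, 0]

This is the Floyd-Warshall all-pairs shortest-path computation. For each intermediate vertex k = 0, 1, …, 2, update dist[i][j] ← min(dist[i][j], dist[i][k] + dist[k][j]). The final matrix gives, for each (i, j), the minimum total weight of any directed path from i to j (possibly empty when i = j).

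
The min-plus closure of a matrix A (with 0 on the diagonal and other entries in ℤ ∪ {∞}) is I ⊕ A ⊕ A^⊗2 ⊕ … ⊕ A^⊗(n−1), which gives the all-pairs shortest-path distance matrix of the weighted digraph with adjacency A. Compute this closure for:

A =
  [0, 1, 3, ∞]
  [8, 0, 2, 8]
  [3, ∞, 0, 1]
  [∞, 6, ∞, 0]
Closure =
  [0, 1, 3, 4]
  [5, 0, 2, 3]
  [3, 4, 0, 1]
  [11, 6, 8, 0]

This is the Floyd-Warshall all-pairs shortest-path computation. For each intermediate vertex k = 0, 1, …, 3, update dist[i][j] ← min(dist[i][j], dist[i][k] + dist[k][j]). The final matrix gives, for each (i, j), the minimum total weight of any directed path from i to j (possibly empty when i = j).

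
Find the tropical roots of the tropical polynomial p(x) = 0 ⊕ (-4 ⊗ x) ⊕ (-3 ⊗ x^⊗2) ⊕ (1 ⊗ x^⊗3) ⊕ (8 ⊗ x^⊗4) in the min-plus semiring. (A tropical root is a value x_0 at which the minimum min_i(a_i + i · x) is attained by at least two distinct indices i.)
Roots: {-7, -4, -1, 4}

Each tropical root is a break point of the lower envelope of the lines y = a_i + i · x (there are 5 lines, with slopes 0, 1, ..., 4). Only the lines that attain the minimum somewhere contribute to roots; other lines are dominated. Here the surviving (envelope) indices are i = 4, i = 3, i = 2, i = 1, i = 0.
Intersections between consecutive envelope lines give the roots: for adjacent envelope indices i < j the intersection is x = (a_i − a_j) / (j − i). Reading off the sorted break points: {-7, -4, -1, 4}.
Verification: at each break x_0, at least two indices attain the minimum of min_i(a_i + i · x_0).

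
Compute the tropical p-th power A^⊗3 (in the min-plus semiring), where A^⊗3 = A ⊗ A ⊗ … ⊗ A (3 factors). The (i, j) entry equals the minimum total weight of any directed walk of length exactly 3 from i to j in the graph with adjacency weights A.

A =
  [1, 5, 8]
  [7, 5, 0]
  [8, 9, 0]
A^⊗3 =
  [3, 7, 5]
  [8, 9, 0]
  [8, 9, 0]

Each entry (A^⊗3)_ij equals the minimum over all length-3 walks i = v_0 → v_1 → … → v_3 = j of Σ_t A[v_t][v_{t+1}]. For example, for (i, j) = (0, 2) we minimise over 9 possible intermediate vertex sequences; the minimum is 5, attained along the walk 0 → 1 → 2 → 2.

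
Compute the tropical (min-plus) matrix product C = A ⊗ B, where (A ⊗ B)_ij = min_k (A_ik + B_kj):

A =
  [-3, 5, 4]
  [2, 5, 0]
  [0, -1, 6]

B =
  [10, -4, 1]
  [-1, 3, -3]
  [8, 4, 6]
A ⊗ B =
  [4, -7, -2]
  [4, -2, 2]
  [-2, -4, -4]

Apply the min-plus product entry-by-entry:
  C[0][0] = min over k of (A[0][0] + B[0][0] = -3 + 10 = 7, A[0][1] + B[1][0] = 5 + -1 = 4, A[0][2] + B[2][0] = 4 + 8 = 12) = 4 (attained at k = 1)
  C[0][1] = min over k of (A[0][0] + B[0][1] = -3 + -4 = -7, A[0][1] + B[1][1] = 5 + 3 = 8, A[0][2] + B[2][1] = 4 + 4 = 8) = -7 (attained at k = 0)
  C[0][2] = min over k of (A[0][0] + B[0][2] = -3 + 1 = -2, A[0][1] + B[1][2] = 5 + -3 = 2, A[0][2] + B[2][2] = 4 + 6 = 10) = -2 (attained at k = 0)
  C[1][0] = min over k of (A[1][0] + B[0][0] = 2 + 10 = 12, A[1][1] + B[1][0] = 5 + -1 = 4, A[1][2] + B[2][0] = 0 + 8 = 8) = 4 (attained at k = 1)
  C[1][1] = min over k of (A[1][0] + B[0][1] = 2 + -4 = -2, A[1][1] + B[1][1] = 5 + 3 = 8, A[1][2] + B[2][1] = 0 + 4 = 4) = -2 (attained at k = 0)
  C[1][2] = min over k of (A[1][0] + B[0][2] = 2 + 1 = 3, A[1][1] + B[1][2] = 5 + -3 = 2, A[1][2] + B[2][2] = 0 + 6 = 6) = 2 (attained at k = 1)
  C[2][0] = min over k of (A[2][0] + B[0][0] = 0 + 10 = 10, A[2][1] + B[1][0] = -1 + -1 = -2, A[2][2] + B[2][0] = 6 + 8 = 14) = -2 (attained at k = 1)
  C[2][1] = min over k of (A[2][0] + B[0][1] = 0 + -4 = -4, A[2][1] + B[1][1] = -1 + 3 = 2, A[2][2] + B[2][1] = 6 + 4 = 10) = -4 (attained at k = 0)
  C[2][2] = min over k of (A[2][0] + B[0][2] = 0 + 1 = 1, A[2][1] + B[1][2] = -1 + -3 = -4, A[2][2] + B[2][2] = 6 + 6 = 12) = -4 (attained at k = 1)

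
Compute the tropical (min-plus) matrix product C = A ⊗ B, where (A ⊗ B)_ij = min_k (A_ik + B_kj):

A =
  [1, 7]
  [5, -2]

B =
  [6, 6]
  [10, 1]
A ⊗ B =
  [7, 7]
  [8, -1]

Apply the min-plus product entry-by-entry:
  C[0][0] = min over k of (A[0][0] + B[0][0] = 1 + 6 = 7, A[0][1] + B[1][0] = 7 + 10 = 17) = 7 (attained at k = 0)
  C[0][1] = min over k of (A[0][0] + B[0][1] = 1 + 6 = 7, A[0][1] + B[1][1] = 7 + 1 = 8) = 7 (attained at k = 0)
  C[1][0] = min over k of (A[1][0] + B[0][0] = 5 + 6 = 11, A[1][1] + B[1][0] = -2 + 10 = 8) = 8 (attained at k = 1)
  C[1][1] = min over k of (A[1][0] + B[0][1] = 5 + 6 = 11, A[1][1] + B[1][1] = -2 + 1 = -1) = -1 (attained at k = 1)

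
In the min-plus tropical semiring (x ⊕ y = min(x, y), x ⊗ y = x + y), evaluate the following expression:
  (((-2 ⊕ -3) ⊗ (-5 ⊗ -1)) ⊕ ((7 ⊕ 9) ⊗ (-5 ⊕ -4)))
(((-2 ⊕ -3) ⊗ (-5 ⊗ -1)) ⊕ ((7 ⊕ 9) ⊗ (-5 ⊕ -4))) = -9

Expand innermost to outermost. Recall ⊕ takes the minimum of its arguments and ⊗ takes their sum. Working out the expression (((-2 ⊕ -3) ⊗ (-5 ⊗ -1)) ⊕ ((7 ⊕ 9) ⊗ (-5 ⊕ -4))) gives -9.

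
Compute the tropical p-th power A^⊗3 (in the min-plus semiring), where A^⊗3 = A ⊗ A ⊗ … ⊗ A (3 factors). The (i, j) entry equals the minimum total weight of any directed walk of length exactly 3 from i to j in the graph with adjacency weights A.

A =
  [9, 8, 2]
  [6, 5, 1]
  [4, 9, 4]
A^⊗3 =
  [10, 14, 8]
  [9, 13, 7]
  [10, 15, 10]

Each entry (A^⊗3)_ij equals the minimum over all length-3 walks i = v_0 → v_1 → … → v_3 = j of Σ_t A[v_t][v_{t+1}]. For example, for (i, j) = (0, 2) we minimise over 9 possible intermediate vertex sequences; the minimum is 8, attained along the walk 0 → 2 → 0 → 2.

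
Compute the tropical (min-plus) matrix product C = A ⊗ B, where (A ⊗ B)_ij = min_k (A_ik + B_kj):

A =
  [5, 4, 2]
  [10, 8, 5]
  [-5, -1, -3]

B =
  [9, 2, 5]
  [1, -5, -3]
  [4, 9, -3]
A ⊗ B =
  [5, -1, -1]
  [9, 3, 2]
  [0, -6, -6]

Apply the min-plus product entry-by-entry:
  C[0][0] = min over k of (A[0][0] + B[0][0] = 5 + 9 = 14, A[0][1] + B[1][0] = 4 + 1 = 5, A[0][2] + B[2][0] = 2 + 4 = 6) = 5 (attained at k = 1)
  C[0][1] = min over k of (A[0][0] + B[0][1] = 5 + 2 = 7, A[0][1] + B[1][1] = 4 + -5 = -1, A[0][2] + B[2][1] = 2 + 9 = 11) = -1 (attained at k = 1)
  C[0][2] = min over k of (A[0][0] + B[0][2] = 5 + 5 = 10, A[0][1] + B[1][2] = 4 + -3 = 1, A[0][2] + B[2][2] = 2 + -3 = -1) = -1 (attained at k = 2)
  C[1][0] = min over k of (A[1][0] + B[0][0] = 10 + 9 = 19, A[1][1] + B[1][0] = 8 + 1 = 9, A[1][2] + B[2][0] = 5 + 4 = 9) = 9 (attained at k = 1)
  C[1][1] = min over k of (A[1][0] + B[0][1] = 10 + 2 = 12, A[1][1] + B[1][1] = 8 + -5 = 3, A[1][2] + B[2][1] = 5 + 9 = 14) = 3 (attained at k = 1)
  C[1][2] = min over k of (A[1][0] + B[0][2] = 10 + 5 = 15, A[1][1] + B[1][2] = 8 + -3 = 5, A[1][2] + B[2][2] = 5 + -3 = 2) = 2 (attained at k = 2)
  C[2][0] = min over k of (A[2][0] + B[0][0] = -5 + 9 = 4, A[2][1] + B[1][0] = -1 + 1 = 0, A[2][2] + B[2][0] = -3 + 4 = 1) = 0 (attained at k = 1)
  C[2][1] = min over k of (A[2][0] + B[0][1] = -5 + 2 = -3, A[2][1] + B[1][1] = -1 + -5 = -6, A[2][2] + B[2][1] = -3 + 9 = 6) = -6 (attained at k = 1)
  C[2][2] = min over k of (A[2][0] + B[0][2] = -5 + 5 = 0, A[2][1] + B[1][2] = -1 + -3 = -4, A[2][2] + B[2][2] = -3 + -3 = -6) = -6 (attained at k = 2)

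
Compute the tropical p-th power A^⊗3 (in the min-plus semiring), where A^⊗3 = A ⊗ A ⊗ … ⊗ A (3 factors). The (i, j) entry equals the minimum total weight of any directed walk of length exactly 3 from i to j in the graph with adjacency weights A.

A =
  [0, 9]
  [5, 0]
A^⊗3 =
  [0, 9]
  [5, 0]

Each entry (A^⊗3)_ij equals the minimum over all length-3 walks i = v_0 → v_1 → … → v_3 = j of Σ_t A[v_t][v_{t+1}]. For example, for (i, j) = (0, 1) we minimise over 4 possible intermediate vertex sequences; the minimum is 9, attained along the walk 0 → 0 → 0 → 1.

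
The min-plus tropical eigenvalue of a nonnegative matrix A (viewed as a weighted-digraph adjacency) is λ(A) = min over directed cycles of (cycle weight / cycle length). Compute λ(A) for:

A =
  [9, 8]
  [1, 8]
λ(A) = 9/2

Enumerate directed cycles and compute their means (weight / length). Sample:
  cycle 0 → 0: weight = 9, length = 1, mean = 9/1 ≈ 9.000
  cycle 1 → 1: weight = 8, length = 1, mean = 8/1 ≈ 8.000
  cycle 0 → 1 → 0: weight = 9, length = 2, mean = 9/2 ≈ 4.500
  cycle 1 → 0 → 1: weight = 9, length = 2, mean = 9/2 ≈ 4.500
Minimum mean = 4.500, attained e.g. along the cycle 0 → 1 → 0 with weight 9 and length 2. So λ(A) = 9/2 = 9/2.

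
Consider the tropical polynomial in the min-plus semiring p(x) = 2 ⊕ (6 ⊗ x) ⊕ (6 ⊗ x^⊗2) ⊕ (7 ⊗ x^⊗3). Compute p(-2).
p(-2) = 1

A tropical monomial a ⊗ x^⊗i evaluates to a + i · x. Evaluating each term at x = -2:
  Term 0 contributes 2 + 0 · -2 = 2
  Term 1 contributes 6 + 1 · -2 = 4
  Term 2 contributes 6 + 2 · -2 = 2
  Term 3 contributes 7 + 3 · -2 = 1
p(-2) = ⊕ of these = min[2, 4, 2, 1] = 1.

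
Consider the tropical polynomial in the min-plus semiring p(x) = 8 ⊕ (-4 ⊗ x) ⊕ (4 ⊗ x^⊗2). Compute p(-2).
p(-2) = -6

A tropical monomial a ⊗ x^⊗i evaluates to a + i · x. Evaluating each term at x = -2:
  Term 0 contributes 8 + 0 · -2 = 8
  Term 1 contributes -4 + 1 · -2 = -6
  Term 2 contributes 4 + 2 · -2 = 0
p(-2) = ⊕ of these = min[8, -6, 0] = -6.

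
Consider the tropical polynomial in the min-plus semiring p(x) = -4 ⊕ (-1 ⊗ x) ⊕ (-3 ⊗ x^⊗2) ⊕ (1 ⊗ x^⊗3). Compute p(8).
p(8) = -4

A tropical monomial a ⊗ x^⊗i evaluates to a + i · x. Evaluating each term at x = 8:
  Term 0 contributes -4 + 0 · 8 = -4
  Term 1 contributes -1 + 1 · 8 = 7
  Term 2 contributes -3 + 2 · 8 = 13
  Term 3 contributes 1 + 3 · 8 = 25
p(8) = ⊕ of these = min[-4, 7, 13, 25] = -4.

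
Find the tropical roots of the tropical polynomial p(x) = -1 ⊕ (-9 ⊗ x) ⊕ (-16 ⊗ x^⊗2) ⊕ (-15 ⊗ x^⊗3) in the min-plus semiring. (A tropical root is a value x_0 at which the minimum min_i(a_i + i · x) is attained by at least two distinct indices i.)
Roots: {-1, 7, 8}

Each tropical root is a break point of the lower envelope of the lines y = a_i + i · x (there are 4 lines, with slopes 0, 1, ..., 3). Only the lines that attain the minimum somewhere contribute to roots; other lines are dominated. Here the surviving (envelope) indices are i = 3, i = 2, i = 1, i = 0.
Intersections between consecutive envelope lines give the roots: for adjacent envelope indices i < j the intersection is x = (a_i − a_j) / (j − i). Reading off the sorted break points: {-1, 7, 8}.
Verification: at each break x_0, at least two indices attain the minimum of min_i(a_i + i · x_0).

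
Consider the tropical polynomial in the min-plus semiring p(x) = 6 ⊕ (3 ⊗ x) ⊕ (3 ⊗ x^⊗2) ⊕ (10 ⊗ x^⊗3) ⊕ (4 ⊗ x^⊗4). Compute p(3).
p(3) = 6

A tropical monomial a ⊗ x^⊗i evaluates to a + i · x. Evaluating each term at x = 3:
  Term 0 contributes 6 + 0 · 3 = 6
  Term 1 contributes 3 + 1 · 3 = 6
  Term 2 contributes 3 + 2 · 3 = 9
  Term 3 contributes 10 + 3 · 3 = 19
  Term 4 contributes 4 + 4 · 3 = 16
p(3) = ⊕ of these = min[6, 6, 9, 19, 16] = 6.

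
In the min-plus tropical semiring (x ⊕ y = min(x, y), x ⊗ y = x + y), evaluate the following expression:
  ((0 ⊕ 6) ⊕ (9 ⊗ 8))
((0 ⊕ 6) ⊕ (9 ⊗ 8)) = 0

Expand innermost to outermost. Recall ⊕ takes the minimum of its arguments and ⊗ takes their sum. Working out the expression ((0 ⊕ 6) ⊕ (9 ⊗ 8)) gives 0.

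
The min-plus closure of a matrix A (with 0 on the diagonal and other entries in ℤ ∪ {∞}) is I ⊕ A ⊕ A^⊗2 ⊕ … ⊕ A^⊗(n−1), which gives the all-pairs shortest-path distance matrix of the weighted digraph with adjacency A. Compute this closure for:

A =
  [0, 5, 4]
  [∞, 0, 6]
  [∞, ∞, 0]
Closure =
  [0, 5, 4]
  [∞, 0, 6]
  [∞, ∞, 0]

This is the Floyd-Warshall all-pairs shortest-path computation. For each intermediate vertex k = 0, 1, …, 2, update dist[i][j] ← min(dist[i][j], dist[i][k] + dist[k][j]). The final matrix gives, for each (i, j), the minimum total weight of any directed path from i to j (possibly empty when i = j).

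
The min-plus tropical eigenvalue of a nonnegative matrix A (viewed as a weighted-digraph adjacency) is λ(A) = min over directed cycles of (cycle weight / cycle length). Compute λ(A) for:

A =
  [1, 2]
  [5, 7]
λ(A) = 1

Enumerate directed cycles and compute their means (weight / length). Sample:
  cycle 0 → 0: weight = 1, length = 1, mean = 1/1 ≈ 1.000
  cycle 1 → 1: weight = 7, length = 1, mean = 7/1 ≈ 7.000
  cycle 0 → 1 → 0: weight = 7, length = 2, mean = 7/2 ≈ 3.500
  cycle 1 → 0 → 1: weight = 7, length = 2, mean = 7/2 ≈ 3.500
Minimum mean = 1.000, attained e.g. along the cycle 0 → 0 with weight 1 and length 1. So λ(A) = 1/1 = 1.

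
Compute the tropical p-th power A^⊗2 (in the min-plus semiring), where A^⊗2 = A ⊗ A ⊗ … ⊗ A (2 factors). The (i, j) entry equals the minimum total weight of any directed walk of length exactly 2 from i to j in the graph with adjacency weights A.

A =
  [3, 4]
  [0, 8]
A^⊗2 =
  [4, 7]
  [3, 4]

Each entry (A^⊗2)_ij equals the minimum over all length-2 walks i = v_0 → v_1 → … → v_2 = j of Σ_t A[v_t][v_{t+1}]. For example, for (i, j) = (0, 1) we minimise over 2 possible intermediate vertex sequences; the minimum is 7, attained along the walk 0 → 0 → 1.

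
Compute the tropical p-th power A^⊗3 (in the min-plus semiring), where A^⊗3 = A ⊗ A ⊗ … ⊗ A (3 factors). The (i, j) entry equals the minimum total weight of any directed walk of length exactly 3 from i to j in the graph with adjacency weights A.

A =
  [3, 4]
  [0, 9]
A^⊗3 =
  [7, 8]
  [4, 7]

Each entry (A^⊗3)_ij equals the minimum over all length-3 walks i = v_0 → v_1 → … → v_3 = j of Σ_t A[v_t][v_{t+1}]. For example, for (i, j) = (0, 1) we minimise over 4 possible intermediate vertex sequences; the minimum is 8, attained along the walk 0 → 1 → 0 → 1.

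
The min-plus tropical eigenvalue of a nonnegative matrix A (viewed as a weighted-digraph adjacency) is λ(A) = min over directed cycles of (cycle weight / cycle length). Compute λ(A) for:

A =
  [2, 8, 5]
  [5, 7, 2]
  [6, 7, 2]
λ(A) = 2

Enumerate directed cycles and compute their means (weight / length). Sample:
  cycle 0 → 0: weight = 2, length = 1, mean = 2/1 ≈ 2.000
  cycle 1 → 1: weight = 7, length = 1, mean = 7/1 ≈ 7.000
  cycle 2 → 2: weight = 2, length = 1, mean = 2/1 ≈ 2.000
  cycle 0 → 1 → 0: weight = 13, length = 2, mean = 13/2 ≈ 6.500
  cycle 0 → 2 → 0: weight = 11, length = 2, mean = 11/2 ≈ 5.500
  cycle 1 → 0 → 1: weight = 13, length = 2, mean = 13/2 ≈ 6.500
Minimum mean = 2.000, attained e.g. along the cycle 0 → 0 with weight 2 and length 1. So λ(A) = 2/1 = 2.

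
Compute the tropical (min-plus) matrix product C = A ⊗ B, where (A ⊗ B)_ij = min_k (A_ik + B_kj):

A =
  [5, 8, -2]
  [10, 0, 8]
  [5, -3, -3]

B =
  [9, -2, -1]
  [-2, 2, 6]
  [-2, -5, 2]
A ⊗ B =
  [-4, -7, 0]
  [-2, 2, 6]
  [-5, -8, -1]

Apply the min-plus product entry-by-entry:
  C[0][0] = min over k of (A[0][0] + B[0][0] = 5 + 9 = 14, A[0][1] + B[1][0] = 8 + -2 = 6, A[0][2] + B[2][0] = -2 + -2 = -4) = -4 (attained at k = 2)
  C[0][1] = min over k of (A[0][0] + B[0][1] = 5 + -2 = 3, A[0][1] + B[1][1] = 8 + 2 = 10, A[0][2] + B[2][1] = -2 + -5 = -7) = -7 (attained at k = 2)
  C[0][2] = min over k of (A[0][0] + B[0][2] = 5 + -1 = 4, A[0][1] + B[1][2] = 8 + 6 = 14, A[0][2] + B[2][2] = -2 + 2 = 0) = 0 (attained at k = 2)
  C[1][0] = min over k of (A[1][0] + B[0][0] = 10 + 9 = 19, A[1][1] + B[1][0] = 0 + -2 = -2, A[1][2] + B[2][0] = 8 + -2 = 6) = -2 (attained at k = 1)
  C[1][1] = min over k of (A[1][0] + B[0][1] = 10 + -2 = 8, A[1][1] + B[1][1] = 0 + 2 = 2, A[1][2] + B[2][1] = 8 + -5 = 3) = 2 (attained at k = 1)
  C[1][2] = min over k of (A[1][0] + B[0][2] = 10 + -1 = 9, A[1][1] + B[1][2] = 0 + 6 = 6, A[1][2] + B[2][2] = 8 + 2 = 10) = 6 (attained at k = 1)
  C[2][0] = min over k of (A[2][0] + B[0][0] = 5 + 9 = 14, A[2][1] + B[1][0] = -3 + -2 = -5, A[2][2] + B[2][0] = -3 + -2 = -5) = -5 (attained at k = 1)
  C[2][1] = min over k of (A[2][0] + B[0][1] = 5 + -2 = 3, A[2][1] + B[1][1] = -3 + 2 = -1, A[2][2] + B[2][1] = -3 + -5 = -8) = -8 (attained at k = 2)
  C[2][2] = min over k of (A[2][0] + B[0][2] = 5 + -1 = 4, A[2][1] + B[1][2] = -3 + 6 = 3, A[2][2] + B[2][2] = -3 + 2 = -1) = -1 (attained at k = 2)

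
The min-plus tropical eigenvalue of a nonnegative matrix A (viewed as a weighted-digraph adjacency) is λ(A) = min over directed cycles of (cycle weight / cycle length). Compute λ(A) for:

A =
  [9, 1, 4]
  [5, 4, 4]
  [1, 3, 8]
λ(A) = 2

Enumerate directed cycles and compute their means (weight / length). Sample:
  cycle 0 → 0: weight = 9, length = 1, mean = 9/1 ≈ 9.000
  cycle 1 → 1: weight = 4, length = 1, mean = 4/1 ≈ 4.000
  cycle 2 → 2: weight = 8, length = 1, mean = 8/1 ≈ 8.000
  cycle 0 → 1 → 0: weight = 6, length = 2, mean = 6/2 ≈ 3.000
  cycle 0 → 2 → 0: weight = 5, length = 2, mean = 5/2 ≈ 2.500
  cycle 1 → 0 → 1: weight = 6, length = 2, mean = 6/2 ≈ 3.000
Minimum mean = 2.000, attained e.g. along the cycle 0 → 1 → 2 → 0 with weight 6 and length 3. So λ(A) = 6/3 = 2.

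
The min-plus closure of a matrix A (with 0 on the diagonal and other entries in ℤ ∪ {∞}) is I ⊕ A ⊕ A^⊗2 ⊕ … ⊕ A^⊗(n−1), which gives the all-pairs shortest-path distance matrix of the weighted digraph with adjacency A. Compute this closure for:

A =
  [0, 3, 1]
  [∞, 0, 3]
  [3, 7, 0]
Closure =
  [0, 3, 1]
  [6, 0, 3]
  [3, 6, 0]

This is the Floyd-Warshall all-pairs shortest-path computation. For each intermediate vertex k = 0, 1, …, 2, update dist[i][j] ← min(dist[i][j], dist[i][k] + dist[k][j]). The final matrix gives, for each (i, j), the minimum total weight of any directed path from i to j (possibly empty when i = j).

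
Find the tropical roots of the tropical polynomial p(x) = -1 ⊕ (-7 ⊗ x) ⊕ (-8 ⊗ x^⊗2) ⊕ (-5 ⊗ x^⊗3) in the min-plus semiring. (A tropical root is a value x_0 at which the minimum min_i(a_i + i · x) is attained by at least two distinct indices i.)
Roots: {-3, 1, 6}

Each tropical root is a break point of the lower envelope of the lines y = a_i + i · x (there are 4 lines, with slopes 0, 1, ..., 3). Only the lines that attain the minimum somewhere contribute to roots; other lines are dominated. Here the surviving (envelope) indices are i = 3, i = 2, i = 1, i = 0.
Intersections between consecutive envelope lines give the roots: for adjacent envelope indices i < j the intersection is x = (a_i − a_j) / (j − i). Reading off the sorted break points: {-3, 1, 6}.
Verification: at each break x_0, at least two indices attain the minimum of min_i(a_i + i · x_0).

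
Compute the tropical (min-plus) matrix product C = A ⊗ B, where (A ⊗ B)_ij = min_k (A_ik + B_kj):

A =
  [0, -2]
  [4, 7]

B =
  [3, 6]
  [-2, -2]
A ⊗ B =
  [-4, -4]
  [5, 5]

Apply the min-plus product entry-by-entry:
  C[0][0] = min over k of (A[0][0] + B[0][0] = 0 + 3 = 3, A[0][1] + B[1][0] = -2 + -2 = -4) = -4 (attained at k = 1)
  C[0][1] = min over k of (A[0][0] + B[0][1] = 0 + 6 = 6, A[0][1] + B[1][1] = -2 + -2 = -4) = -4 (attained at k = 1)
  C[1][0] = min over k of (A[1][0] + B[0][0] = 4 + 3 = 7, A[1][1] + B[1][0] = 7 + -2 = 5) = 5 (attained at k = 1)
  C[1][1] = min over k of (A[1][0] + B[0][1] = 4 + 6 = 10, A[1][1] + B[1][1] = 7 + -2 = 5) = 5 (attained at k = 1)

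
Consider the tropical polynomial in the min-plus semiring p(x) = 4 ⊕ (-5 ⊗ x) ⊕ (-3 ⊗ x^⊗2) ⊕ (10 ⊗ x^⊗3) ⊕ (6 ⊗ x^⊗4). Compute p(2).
p(2) = -3

A tropical monomial a ⊗ x^⊗i evaluates to a + i · x. Evaluating each term at x = 2:
  Term 0 contributes 4 + 0 · 2 = 4
  Term 1 contributes -5 + 1 · 2 = -3
  Term 2 contributes -3 + 2 · 2 = 1
  Term 3 contributes 10 + 3 · 2 = 16
  Term 4 contributes 6 + 4 · 2 = 14
p(2) = ⊕ of these = min[4, -3, 1, 16, 14] = -3.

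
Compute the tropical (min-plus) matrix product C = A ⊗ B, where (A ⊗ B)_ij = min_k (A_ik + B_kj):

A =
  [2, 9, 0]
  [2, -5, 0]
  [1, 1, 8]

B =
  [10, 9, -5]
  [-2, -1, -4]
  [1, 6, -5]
A ⊗ B =
  [1, 6, -5]
  [-7, -6, -9]
  [-1, 0, -4]

Apply the min-plus product entry-by-entry:
  C[0][0] = min over k of (A[0][0] + B[0][0] = 2 + 10 = 12, A[0][1] + B[1][0] = 9 + -2 = 7, A[0][2] + B[2][0] = 0 + 1 = 1) = 1 (attained at k = 2)
  C[0][1] = min over k of (A[0][0] + B[0][1] = 2 + 9 = 11, A[0][1] + B[1][1] = 9 + -1 = 8, A[0][2] + B[2][1] = 0 + 6 = 6) = 6 (attained at k = 2)
  C[0][2] = min over k of (A[0][0] + B[0][2] = 2 + -5 = -3, A[0][1] + B[1][2] = 9 + -4 = 5, A[0][2] + B[2][2] = 0 + -5 = -5) = -5 (attained at k = 2)
  C[1][0] = min over k of (A[1][0] + B[0][0] = 2 + 10 = 12, A[1][1] + B[1][0] = -5 + -2 = -7, A[1][2] + B[2][0] = 0 + 1 = 1) = -7 (attained at k = 1)
  C[1][1] = min over k of (A[1][0] + B[0][1] = 2 + 9 = 11, A[1][1] + B[1][1] = -5 + -1 = -6, A[1][2] + B[2][1] = 0 + 6 = 6) = -6 (attained at k = 1)
  C[1][2] = min over k of (A[1][0] + B[0][2] = 2 + -5 = -3, A[1][1] + B[1][2] = -5 + -4 = -9, A[1][2] + B[2][2] = 0 + -5 = -5) = -9 (attained at k = 1)
  C[2][0] = min over k of (A[2][0] + B[0][0] = 1 + 10 = 11, A[2][1] + B[1][0] = 1 + -2 = -1, A[2][2] + B[2][0] = 8 + 1 = 9) = -1 (attained at k = 1)
  C[2][1] = min over k of (A[2][0] + B[0][1] = 1 + 9 = 10, A[2][1] + B[1][1] = 1 + -1 = 0, A[2][2] + B[2][1] = 8 + 6 = 14) = 0 (attained at k = 1)
  C[2][2] = min over k of (A[2][0] + B[0][2] = 1 + -5 = -4, A[2][1] + B[1][2] = 1 + -4 = -3, A[2][2] + B[2][2] = 8 + -5 = 3) = -4 (attained at k = 0)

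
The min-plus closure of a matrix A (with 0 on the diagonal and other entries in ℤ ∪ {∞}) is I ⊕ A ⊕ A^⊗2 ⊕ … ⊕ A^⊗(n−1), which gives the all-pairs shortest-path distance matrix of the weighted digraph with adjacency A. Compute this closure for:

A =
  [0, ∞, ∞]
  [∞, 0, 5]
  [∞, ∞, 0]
Closure =
  [0, ∞, ∞]
  [∞, 0, 5]
  [∞, ∞, 0]

This is the Floyd-Warshall all-pairs shortest-path computation. For each intermediate vertex k = 0, 1, …, 2, update dist[i][j] ← min(dist[i][j], dist[i][k] + dist[k][j]). The final matrix gives, for each (i, j), the minimum total weight of any directed path from i to j (possibly empty when i = j).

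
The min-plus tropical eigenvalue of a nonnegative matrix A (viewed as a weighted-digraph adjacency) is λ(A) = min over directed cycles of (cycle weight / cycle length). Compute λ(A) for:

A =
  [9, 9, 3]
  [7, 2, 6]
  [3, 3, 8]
λ(A) = 2

Enumerate directed cycles and compute their means (weight / length). Sample:
  cycle 0 → 0: weight = 9, length = 1, mean = 9/1 ≈ 9.000
  cycle 1 → 1: weight = 2, length = 1, mean = 2/1 ≈ 2.000
  cycle 2 → 2: weight = 8, length = 1, mean = 8/1 ≈ 8.000
  cycle 0 → 1 → 0: weight = 16, length = 2, mean = 16/2 ≈ 8.000
  cycle 0 → 2 → 0: weight = 6, length = 2, mean = 6/2 ≈ 3.000
  cycle 1 → 0 → 1: weight = 16, length = 2, mean = 16/2 ≈ 8.000
Minimum mean = 2.000, attained e.g. along the cycle 1 → 1 with weight 2 and length 1. So λ(A) = 2/1 = 2.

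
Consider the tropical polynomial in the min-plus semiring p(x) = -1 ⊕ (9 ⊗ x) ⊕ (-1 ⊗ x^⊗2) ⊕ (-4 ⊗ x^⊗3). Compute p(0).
p(0) = -4

A tropical monomial a ⊗ x^⊗i evaluates to a + i · x. Evaluating each term at x = 0:
  Term 0 contributes -1 + 0 · 0 = -1
  Term 1 contributes 9 + 1 · 0 = 9
  Term 2 contributes -1 + 2 · 0 = -1
  Term 3 contributes -4 + 3 · 0 = -4
p(0) = ⊕ of these = min[-1, 9, -1, -4] = -4.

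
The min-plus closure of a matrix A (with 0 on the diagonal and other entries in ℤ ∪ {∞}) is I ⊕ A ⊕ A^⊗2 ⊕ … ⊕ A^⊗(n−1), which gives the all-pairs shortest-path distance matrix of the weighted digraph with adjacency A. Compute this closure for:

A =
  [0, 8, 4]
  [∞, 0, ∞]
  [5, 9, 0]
Closure =
  [0, 8, 4]
  [∞, 0, ∞]
  [5, 9, 0]

This is the Floyd-Warshall all-pairs shortest-path computation. For each intermediate vertex k = 0, 1, …, 2, update dist[i][j] ← min(dist[i][j], dist[i][k] + dist[k][j]). The final matrix gives, for each (i, j), the minimum total weight of any directed path from i to j (possibly empty when i = j).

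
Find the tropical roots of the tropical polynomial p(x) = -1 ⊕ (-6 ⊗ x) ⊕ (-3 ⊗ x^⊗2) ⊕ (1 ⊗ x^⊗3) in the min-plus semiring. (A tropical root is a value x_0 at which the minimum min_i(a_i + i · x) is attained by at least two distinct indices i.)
Roots: {-4, -3, 5}

Each tropical root is a break point of the lower envelope of the lines y = a_i + i · x (there are 4 lines, with slopes 0, 1, ..., 3). Only the lines that attain the minimum somewhere contribute to roots; other lines are dominated. Here the surviving (envelope) indices are i = 3, i = 2, i = 1, i = 0.
Intersections between consecutive envelope lines give the roots: for adjacent envelope indices i < j the intersection is x = (a_i − a_j) / (j − i). Reading off the sorted break points: {-4, -3, 5}.
Verification: at each break x_0, at least two indices attain the minimum of min_i(a_i + i · x_0).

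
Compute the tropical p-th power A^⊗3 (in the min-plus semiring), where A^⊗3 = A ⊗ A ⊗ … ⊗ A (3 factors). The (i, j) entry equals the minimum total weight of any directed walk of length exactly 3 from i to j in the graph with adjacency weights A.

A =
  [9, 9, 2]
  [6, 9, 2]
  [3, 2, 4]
A^⊗3 =
  [9, 8, 6]
  [9, 8, 6]
  [7, 6, 8]

Each entry (A^⊗3)_ij equals the minimum over all length-3 walks i = v_0 → v_1 → … → v_3 = j of Σ_t A[v_t][v_{t+1}]. For example, for (i, j) = (0, 2) we minimise over 9 possible intermediate vertex sequences; the minimum is 6, attained along the walk 0 → 2 → 1 → 2.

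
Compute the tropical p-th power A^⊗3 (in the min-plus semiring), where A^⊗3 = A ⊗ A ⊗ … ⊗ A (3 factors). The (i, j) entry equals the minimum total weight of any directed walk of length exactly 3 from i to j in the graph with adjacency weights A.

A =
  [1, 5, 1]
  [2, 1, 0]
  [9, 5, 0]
A^⊗3 =
  [3, 6, 1]
  [4, 3, 0]
  [7, 5, 0]

Each entry (A^⊗3)_ij equals the minimum over all length-3 walks i = v_0 → v_1 → … → v_3 = j of Σ_t A[v_t][v_{t+1}]. For example, for (i, j) = (0, 2) we minimise over 9 possible intermediate vertex sequences; the minimum is 1, attained along the walk 0 → 2 → 2 → 2.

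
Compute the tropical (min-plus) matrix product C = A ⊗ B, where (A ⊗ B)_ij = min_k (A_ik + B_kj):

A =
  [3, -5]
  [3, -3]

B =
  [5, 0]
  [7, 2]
A ⊗ B =
  [2, -3]
  [4, -1]

Apply the min-plus product entry-by-entry:
  C[0][0] = min over k of (A[0][0] + B[0][0] = 3 + 5 = 8, A[0][1] + B[1][0] = -5 + 7 = 2) = 2 (attained at k = 1)
  C[0][1] = min over k of (A[0][0] + B[0][1] = 3 + 0 = 3, A[0][1] + B[1][1] = -5 + 2 = -3) = -3 (attained at k = 1)
  C[1][0] = min over k of (A[1][0] + B[0][0] = 3 + 5 = 8, A[1][1] + B[1][0] = -3 + 7 = 4) = 4 (attained at k = 1)
  C[1][1] = min over k of (A[1][0] + B[0][1] = 3 + 0 = 3, A[1][1] + B[1][1] = -3 + 2 = -1) = -1 (attained at k = 1)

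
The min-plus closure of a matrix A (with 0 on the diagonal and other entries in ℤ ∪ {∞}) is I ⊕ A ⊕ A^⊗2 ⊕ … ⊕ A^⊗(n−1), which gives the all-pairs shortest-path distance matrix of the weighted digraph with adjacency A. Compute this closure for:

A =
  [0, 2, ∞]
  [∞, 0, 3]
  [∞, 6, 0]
Closure =
  [0, 2, 5]
  [∞, 0, 3]
  [∞, 6, 0]

This is the Floyd-Warshall all-pairs shortest-path computation. For each intermediate vertex k = 0, 1, …, 2, update dist[i][j] ← min(dist[i][j], dist[i][k] + dist[k][j]). The final matrix gives, for each (i, j), the minimum total weight of any directed path from i to j (possibly empty when i = j).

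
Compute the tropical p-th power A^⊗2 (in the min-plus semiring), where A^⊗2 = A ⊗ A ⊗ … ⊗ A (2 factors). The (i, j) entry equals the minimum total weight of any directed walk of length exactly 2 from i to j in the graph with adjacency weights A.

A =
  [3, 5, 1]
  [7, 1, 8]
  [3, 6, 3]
A^⊗2 =
  [4, 6, 4]
  [8, 2, 8]
  [6, 7, 4]

Each entry (A^⊗2)_ij equals the minimum over all length-2 walks i = v_0 → v_1 → … → v_2 = j of Σ_t A[v_t][v_{t+1}]. For example, for (i, j) = (0, 2) we minimise over 3 possible intermediate vertex sequences; the minimum is 4, attained along the walk 0 → 0 → 2.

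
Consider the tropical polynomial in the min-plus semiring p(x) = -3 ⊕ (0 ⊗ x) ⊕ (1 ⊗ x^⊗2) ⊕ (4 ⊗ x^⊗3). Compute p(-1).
p(-1) = -3

A tropical monomial a ⊗ x^⊗i evaluates to a + i · x. Evaluating each term at x = -1:
  Term 0 contributes -3 + 0 · -1 = -3
  Term 1 contributes 0 + 1 · -1 = -1
  Term 2 contributes 1 + 2 · -1 = -1
  Term 3 contributes 4 + 3 · -1 = 1
p(-1) = ⊕ of these = min[-3, -1, -1, 1] = -3.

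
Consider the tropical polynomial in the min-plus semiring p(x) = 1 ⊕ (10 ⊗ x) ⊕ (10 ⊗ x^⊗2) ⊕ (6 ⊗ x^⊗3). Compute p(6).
p(6) = 1

A tropical monomial a ⊗ x^⊗i evaluates to a + i · x. Evaluating each term at x = 6:
  Term 0 contributes 1 + 0 · 6 = 1
  Term 1 contributes 10 + 1 · 6 = 16
  Term 2 contributes 10 + 2 · 6 = 22
  Term 3 contributes 6 + 3 · 6 = 24
p(6) = ⊕ of these = min[1, 16, 22, 24] = 1.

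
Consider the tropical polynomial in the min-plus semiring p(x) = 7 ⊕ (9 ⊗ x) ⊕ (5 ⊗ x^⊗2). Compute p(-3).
p(-3) = -1

A tropical monomial a ⊗ x^⊗i evaluates to a + i · x. Evaluating each term at x = -3:
  Term 0 contributes 7 + 0 · -3 = 7
  Term 1 contributes 9 + 1 · -3 = 6
  Term 2 contributes 5 + 2 · -3 = -1
p(-3) = ⊕ of these = min[7, 6, -1] = -1.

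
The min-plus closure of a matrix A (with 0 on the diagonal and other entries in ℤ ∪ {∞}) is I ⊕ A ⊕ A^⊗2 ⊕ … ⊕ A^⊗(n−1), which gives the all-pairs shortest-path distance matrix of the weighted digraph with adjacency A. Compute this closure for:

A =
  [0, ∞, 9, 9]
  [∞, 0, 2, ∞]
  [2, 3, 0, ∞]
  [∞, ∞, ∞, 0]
Closure =
  [0, 12, 9, 9]
  [4, 0, 2, 13]
  [2, 3, 0, 11]
  [∞, ∞, ∞, 0]

This is the Floyd-Warshall all-pairs shortest-path computation. For each intermediate vertex k = 0, 1, …, 3, update dist[i][j] ← min(dist[i][j], dist[i][k] + dist[k][j]). The final matrix gives, for each (i, j), the minimum total weight of any directed path from i to j (possibly empty when i = j).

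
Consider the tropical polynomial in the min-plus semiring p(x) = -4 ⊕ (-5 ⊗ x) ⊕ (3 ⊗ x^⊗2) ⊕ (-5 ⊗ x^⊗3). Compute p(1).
p(1) = -4

A tropical monomial a ⊗ x^⊗i evaluates to a + i · x. Evaluating each term at x = 1:
  Term 0 contributes -4 + 0 · 1 = -4
  Term 1 contributes -5 + 1 · 1 = -4
  Term 2 contributes 3 + 2 · 1 = 5
  Term 3 contributes -5 + 3 · 1 = -2
p(1) = ⊕ of these = min[-4, -4, 5, -2] = -4.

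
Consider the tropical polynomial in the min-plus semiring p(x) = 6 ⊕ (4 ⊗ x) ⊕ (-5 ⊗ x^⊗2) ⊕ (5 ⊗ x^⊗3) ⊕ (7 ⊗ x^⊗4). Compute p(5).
p(5) = 5

A tropical monomial a ⊗ x^⊗i evaluates to a + i · x. Evaluating each term at x = 5:
  Term 0 contributes 6 + 0 · 5 = 6
  Term 1 contributes 4 + 1 · 5 = 9
  Term 2 contributes -5 + 2 · 5 = 5
  Term 3 contributes 5 + 3 · 5 = 20
  Term 4 contributes 7 + 4 · 5 = 27
p(5) = ⊕ of these = min[6, 9, 5, 20, 27] = 5.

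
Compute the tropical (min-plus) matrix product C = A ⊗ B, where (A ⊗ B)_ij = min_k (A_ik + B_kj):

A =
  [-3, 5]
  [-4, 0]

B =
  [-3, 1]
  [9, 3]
A ⊗ B =
  [-6, -2]
  [-7, -3]

Apply the min-plus product entry-by-entry:
  C[0][0] = min over k of (A[0][0] + B[0][0] = -3 + -3 = -6, A[0][1] + B[1][0] = 5 + 9 = 14) = -6 (attained at k = 0)
  C[0][1] = min over k of (A[0][0] + B[0][1] = -3 + 1 = -2, A[0][1] + B[1][1] = 5 + 3 = 8) = -2 (attained at k = 0)
  C[1][0] = min over k of (A[1][0] + B[0][0] = -4 + -3 = -7, A[1][1] + B[1][0] = 0 + 9 = 9) = -7 (attained at k = 0)
  C[1][1] = min over k of (A[1][0] + B[0][1] = -4 + 1 = -3, A[1][1] + B[1][1] = 0 + 3 = 3) = -3 (attained at k = 0)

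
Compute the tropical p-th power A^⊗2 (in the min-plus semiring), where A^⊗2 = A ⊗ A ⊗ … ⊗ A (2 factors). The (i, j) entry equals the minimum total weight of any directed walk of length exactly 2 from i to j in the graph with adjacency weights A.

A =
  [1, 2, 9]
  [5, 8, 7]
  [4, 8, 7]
A^⊗2 =
  [2, 3, 9]
  [6, 7, 14]
  [5, 6, 13]

Each entry (A^⊗2)_ij equals the minimum over all length-2 walks i = v_0 → v_1 → … → v_2 = j of Σ_t A[v_t][v_{t+1}]. For example, for (i, j) = (0, 2) we minimise over 3 possible intermediate vertex sequences; the minimum is 9, attained along the walk 0 → 1 → 2.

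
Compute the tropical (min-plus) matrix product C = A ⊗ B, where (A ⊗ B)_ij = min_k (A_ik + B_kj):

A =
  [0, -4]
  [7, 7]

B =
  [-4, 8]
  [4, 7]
A ⊗ B =
  [-4, 3]
  [3, 14]

Apply the min-plus product entry-by-entry:
  C[0][0] = min over k of (A[0][0] + B[0][0] = 0 + -4 = -4, A[0][1] + B[1][0] = -4 + 4 = 0) = -4 (attained at k = 0)
  C[0][1] = min over k of (A[0][0] + B[0][1] = 0 + 8 = 8, A[0][1] + B[1][1] = -4 + 7 = 3) = 3 (attained at k = 1)
  C[1][0] = min over k of (A[1][0] + B[0][0] = 7 + -4 = 3, A[1][1] + B[1][0] = 7 + 4 = 11) = 3 (attained at k = 0)
  C[1][1] = min over k of (A[1][0] + B[0][1] = 7 + 8 = 15, A[1][1] + B[1][1] = 7 + 7 = 14) = 14 (attained at k = 1)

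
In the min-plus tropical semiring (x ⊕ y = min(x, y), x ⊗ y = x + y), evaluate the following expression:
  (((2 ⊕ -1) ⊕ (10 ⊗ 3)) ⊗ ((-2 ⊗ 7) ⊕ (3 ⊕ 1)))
(((2 ⊕ -1) ⊕ (10 ⊗ 3)) ⊗ ((-2 ⊗ 7) ⊕ (3 ⊕ 1))) = 0

Expand innermost to outermost. Recall ⊕ takes the minimum of its arguments and ⊗ takes their sum. Working out the expression (((2 ⊕ -1) ⊕ (10 ⊗ 3)) ⊗ ((-2 ⊗ 7) ⊕ (3 ⊕ 1))) gives 0.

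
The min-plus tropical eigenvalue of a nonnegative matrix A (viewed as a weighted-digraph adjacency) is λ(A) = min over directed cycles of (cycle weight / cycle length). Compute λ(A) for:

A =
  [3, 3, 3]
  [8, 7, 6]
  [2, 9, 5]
λ(A) = 5/2

Enumerate directed cycles and compute their means (weight / length). Sample:
  cycle 0 → 0: weight = 3, length = 1, mean = 3/1 ≈ 3.000
  cycle 1 → 1: weight = 7, length = 1, mean = 7/1 ≈ 7.000
  cycle 2 → 2: weight = 5, length = 1, mean = 5/1 ≈ 5.000
  cycle 0 → 1 → 0: weight = 11, length = 2, mean = 11/2 ≈ 5.500
  cycle 0 → 2 → 0: weight = 5, length = 2, mean = 5/2 ≈ 2.500
  cycle 1 → 0 → 1: weight = 11, length = 2, mean = 11/2 ≈ 5.500
Minimum mean = 2.500, attained e.g. along the cycle 0 → 2 → 0 with weight 5 and length 2. So λ(A) = 5/2 = 5/2.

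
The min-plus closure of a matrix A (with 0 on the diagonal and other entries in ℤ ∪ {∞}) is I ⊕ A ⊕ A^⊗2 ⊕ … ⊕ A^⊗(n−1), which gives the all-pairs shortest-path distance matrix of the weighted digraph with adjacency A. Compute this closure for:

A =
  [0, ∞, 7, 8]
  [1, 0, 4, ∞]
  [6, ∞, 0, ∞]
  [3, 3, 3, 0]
Closure =
  [0, 11, 7, 8]
  [1, 0, 4, 9]
  [6, 17, 0, 14]
  [3, 3, 3, 0]

This is the Floyd-Warshall all-pairs shortest-path computation. For each intermediate vertex k = 0, 1, …, 3, update dist[i][j] ← min(dist[i][j], dist[i][k] + dist[k][j]). The final matrix gives, for each (i, j), the minimum total weight of any directed path from i to j (possibly empty when i = j).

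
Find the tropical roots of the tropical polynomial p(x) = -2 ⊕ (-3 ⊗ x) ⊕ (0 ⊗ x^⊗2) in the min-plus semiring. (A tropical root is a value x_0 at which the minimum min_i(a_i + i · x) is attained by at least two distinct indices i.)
Roots: {-3, 1}

Each tropical root is a break point of the lower envelope of the lines y = a_i + i · x (there are 3 lines, with slopes 0, 1, ..., 2). Only the lines that attain the minimum somewhere contribute to roots; other lines are dominated. Here the surviving (envelope) indices are i = 2, i = 1, i = 0.
Intersections between consecutive envelope lines give the roots: for adjacent envelope indices i < j the intersection is x = (a_i − a_j) / (j − i). Reading off the sorted break points: {-3, 1}.
Verification: at each break x_0, at least two indices attain the minimum of min_i(a_i + i · x_0).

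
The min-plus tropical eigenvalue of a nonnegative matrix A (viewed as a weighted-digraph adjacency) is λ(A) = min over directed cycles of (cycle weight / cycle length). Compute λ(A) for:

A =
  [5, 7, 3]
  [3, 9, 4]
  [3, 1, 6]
λ(A) = 7/3

Enumerate directed cycles and compute their means (weight / length). Sample:
  cycle 0 → 0: weight = 5, length = 1, mean = 5/1 ≈ 5.000
  cycle 1 → 1: weight = 9, length = 1, mean = 9/1 ≈ 9.000
  cycle 2 → 2: weight = 6, length = 1, mean = 6/1 ≈ 6.000
  cycle 0 → 1 → 0: weight = 10, length = 2, mean = 10/2 ≈ 5.000
  cycle 0 → 2 → 0: weight = 6, length = 2, mean = 6/2 ≈ 3.000
  cycle 1 → 0 → 1: weight = 10, length = 2, mean = 10/2 ≈ 5.000
Minimum mean = 2.333, attained e.g. along the cycle 0 → 2 → 1 → 0 with weight 7 and length 3. So λ(A) = 7/3 = 7/3.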